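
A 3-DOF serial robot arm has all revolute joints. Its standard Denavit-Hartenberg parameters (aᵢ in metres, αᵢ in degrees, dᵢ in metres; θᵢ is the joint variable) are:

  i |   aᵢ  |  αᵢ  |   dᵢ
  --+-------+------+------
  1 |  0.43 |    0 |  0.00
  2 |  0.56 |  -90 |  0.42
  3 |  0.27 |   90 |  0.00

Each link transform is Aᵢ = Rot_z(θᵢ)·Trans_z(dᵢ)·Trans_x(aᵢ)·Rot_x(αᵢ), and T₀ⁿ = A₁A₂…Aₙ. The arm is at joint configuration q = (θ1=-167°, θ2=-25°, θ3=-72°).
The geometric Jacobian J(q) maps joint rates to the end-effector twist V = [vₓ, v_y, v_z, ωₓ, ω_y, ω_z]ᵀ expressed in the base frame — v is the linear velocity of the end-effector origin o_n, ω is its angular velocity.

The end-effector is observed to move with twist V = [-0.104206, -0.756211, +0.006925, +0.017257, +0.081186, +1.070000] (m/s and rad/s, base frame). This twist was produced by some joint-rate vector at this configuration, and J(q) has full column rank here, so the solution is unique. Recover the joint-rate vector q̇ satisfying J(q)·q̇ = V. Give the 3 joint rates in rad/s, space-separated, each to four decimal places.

0.1870 0.8830 -0.0830

o_n = [-1.0484, 0.0370, 0.6768]
J₁: ẑ×o_n = [-0.0370, -1.0484, 0.0000], ω = ẑ
J2: z=[0.0000, 0.0000, 1.0000] o=[-0.4190, -0.0967, 0.0000] → [-0.1338, -0.6294, 0.0000, 0.0000, 0.0000, 1.0000]
J3: z=[-0.2079, -0.9781, 0.0000] o=[-0.9667, 0.0197, 0.4200] → [-0.2512, 0.0534, -0.0834, -0.2079, -0.9781, 0.0000]
q̇ = J⁺·V = [0.1870, 0.8830, -0.0830]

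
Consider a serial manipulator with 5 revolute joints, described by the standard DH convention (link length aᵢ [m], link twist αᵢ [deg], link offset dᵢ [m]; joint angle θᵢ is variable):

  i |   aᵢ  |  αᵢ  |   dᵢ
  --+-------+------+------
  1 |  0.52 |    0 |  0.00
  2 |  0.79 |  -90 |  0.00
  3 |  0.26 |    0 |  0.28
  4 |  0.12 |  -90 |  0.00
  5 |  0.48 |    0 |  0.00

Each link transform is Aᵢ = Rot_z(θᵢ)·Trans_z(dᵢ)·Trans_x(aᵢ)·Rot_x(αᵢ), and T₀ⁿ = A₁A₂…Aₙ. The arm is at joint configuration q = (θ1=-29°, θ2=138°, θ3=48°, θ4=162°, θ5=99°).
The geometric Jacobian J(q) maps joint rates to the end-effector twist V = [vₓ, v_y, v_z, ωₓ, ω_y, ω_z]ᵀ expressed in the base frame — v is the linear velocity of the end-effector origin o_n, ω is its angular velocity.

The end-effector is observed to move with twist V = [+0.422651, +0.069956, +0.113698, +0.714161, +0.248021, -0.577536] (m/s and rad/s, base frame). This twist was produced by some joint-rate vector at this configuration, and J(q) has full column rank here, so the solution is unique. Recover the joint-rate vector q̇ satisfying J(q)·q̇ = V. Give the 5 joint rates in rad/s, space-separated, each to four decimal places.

-0.2970 -0.2840 -0.8280 0.0720 0.0040

o_n = [0.3371, 0.6858, -0.1708]
J₁: ẑ×o_n = [-0.6858, 0.3371, 0.0000], ω = ẑ
J2: z=[0.0000, 0.0000, 1.0000] o=[0.4548, -0.2521, 0.0000] → [-0.9379, -0.1177, 0.0000, 0.0000, 0.0000, 1.0000]
J3: z=[-0.9455, -0.3256, 0.0000] o=[0.1976, 0.4949, 0.0000] → [0.0556, -0.1615, -0.1351, -0.9455, -0.3256, 0.0000]
J4: z=[-0.9455, -0.3256, 0.0000] o=[-0.1238, 0.5682, -0.1932] → [-0.0073, 0.0212, 0.0389, -0.9455, -0.3256, 0.0000]
J5: z=[-0.1628, 0.4728, 0.8660] o=[-0.0899, 0.4699, -0.1332] → [-0.2047, 0.3638, -0.2370, -0.1628, 0.4728, 0.8660]
q̇ = J⁺·V = [-0.2970, -0.2840, -0.8280, 0.0720, 0.0040]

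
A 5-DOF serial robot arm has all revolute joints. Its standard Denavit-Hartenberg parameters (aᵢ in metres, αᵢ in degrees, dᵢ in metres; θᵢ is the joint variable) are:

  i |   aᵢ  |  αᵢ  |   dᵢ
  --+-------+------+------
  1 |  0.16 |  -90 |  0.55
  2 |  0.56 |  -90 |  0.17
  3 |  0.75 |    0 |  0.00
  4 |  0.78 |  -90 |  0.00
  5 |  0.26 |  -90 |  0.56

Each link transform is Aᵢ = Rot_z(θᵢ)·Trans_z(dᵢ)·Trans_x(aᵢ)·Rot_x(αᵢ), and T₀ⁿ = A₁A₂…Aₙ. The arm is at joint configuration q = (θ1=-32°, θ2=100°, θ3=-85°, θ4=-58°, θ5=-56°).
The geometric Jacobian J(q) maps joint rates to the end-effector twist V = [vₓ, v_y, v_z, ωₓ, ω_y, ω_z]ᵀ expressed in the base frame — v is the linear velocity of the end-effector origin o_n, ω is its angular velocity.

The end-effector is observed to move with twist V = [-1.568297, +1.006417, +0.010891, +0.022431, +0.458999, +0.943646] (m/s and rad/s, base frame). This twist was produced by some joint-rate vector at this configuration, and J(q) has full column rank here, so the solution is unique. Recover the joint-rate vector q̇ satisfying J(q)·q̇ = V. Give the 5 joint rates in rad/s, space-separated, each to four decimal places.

o_n = [0.9409, 1.6776, 0.3675]
J₁: ẑ×o_n = [-1.6776, 0.9409, 0.0000], ω = ẑ
J2: z=[0.5299, 0.8480, 0.0000] o=[0.1357, -0.0848, 0.5500] → [-0.1548, 0.0967, 0.2511, 0.5299, 0.8480, 0.0000]
J3: z=[-0.8352, 0.5219, 0.1736] o=[0.1433, 0.1109, -0.0015] → [-0.0795, 0.4467, -1.7247, -0.8352, 0.5219, 0.1736]
J4: z=[-0.8352, 0.5219, 0.1736] o=[0.5296, 0.7505, -0.0659] → [0.0652, 0.4333, -0.9889, -0.8352, 0.5219, 0.1736]
J5: z=[0.3346, 0.7327, -0.5927] o=[0.8701, 1.0913, 0.5476] → [0.2155, 0.0183, 0.1443, 0.3346, 0.7327, -0.5927]
q̇ = J⁺·V = [0.9310, 0.3660, -0.1810, 0.4040, 0.0440]

0.9310 0.3660 -0.1810 0.4040 0.0440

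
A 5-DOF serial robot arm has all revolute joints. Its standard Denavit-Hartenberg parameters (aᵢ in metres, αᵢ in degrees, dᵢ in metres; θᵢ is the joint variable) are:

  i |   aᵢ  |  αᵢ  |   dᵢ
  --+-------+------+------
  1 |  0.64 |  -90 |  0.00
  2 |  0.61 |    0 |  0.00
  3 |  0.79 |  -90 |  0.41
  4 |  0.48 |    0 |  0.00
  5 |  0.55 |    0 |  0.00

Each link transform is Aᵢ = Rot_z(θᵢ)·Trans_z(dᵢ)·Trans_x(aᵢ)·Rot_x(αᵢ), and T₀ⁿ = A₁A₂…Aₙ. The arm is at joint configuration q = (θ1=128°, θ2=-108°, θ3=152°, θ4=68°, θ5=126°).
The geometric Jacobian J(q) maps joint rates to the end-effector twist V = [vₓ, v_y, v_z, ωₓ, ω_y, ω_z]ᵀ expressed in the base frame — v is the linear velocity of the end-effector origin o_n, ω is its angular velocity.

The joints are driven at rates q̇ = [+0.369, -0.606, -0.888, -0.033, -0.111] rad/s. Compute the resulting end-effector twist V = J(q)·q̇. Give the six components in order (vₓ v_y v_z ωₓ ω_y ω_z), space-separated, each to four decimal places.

-0.2046 -0.0816 0.3576 1.1157 0.9986 0.4726

o_n = [-0.5484, 0.5427, 0.2772]
J₁: ẑ×o_n = [-0.5427, -0.5484, 0.0000], ω = ẑ
J2: z=[-0.7880, -0.6157, 0.0000] o=[-0.3940, 0.5043, 0.0000] → [-0.1706, 0.2184, -0.1252, -0.7880, -0.6157, 0.0000]
J3: z=[-0.7880, -0.6157, 0.0000] o=[-0.2780, 0.3558, 0.5801] → [0.1865, -0.2387, -0.3137, -0.7880, -0.6157, 0.0000]
J4: z=[0.4277, -0.5474, -0.7193] o=[-0.9509, 0.5512, 0.0314] → [-0.1407, -0.3947, 0.2167, 0.4277, -0.5474, -0.7193]
J5: z=[0.4277, -0.5474, -0.7193] o=[-0.6799, 0.9271, -0.0935] → [-0.4795, -0.2531, -0.0924, 0.4277, -0.5474, -0.7193]
V = J·q̇ = [-0.2046, -0.0816, 0.3576, 1.1157, 0.9986, 0.4726]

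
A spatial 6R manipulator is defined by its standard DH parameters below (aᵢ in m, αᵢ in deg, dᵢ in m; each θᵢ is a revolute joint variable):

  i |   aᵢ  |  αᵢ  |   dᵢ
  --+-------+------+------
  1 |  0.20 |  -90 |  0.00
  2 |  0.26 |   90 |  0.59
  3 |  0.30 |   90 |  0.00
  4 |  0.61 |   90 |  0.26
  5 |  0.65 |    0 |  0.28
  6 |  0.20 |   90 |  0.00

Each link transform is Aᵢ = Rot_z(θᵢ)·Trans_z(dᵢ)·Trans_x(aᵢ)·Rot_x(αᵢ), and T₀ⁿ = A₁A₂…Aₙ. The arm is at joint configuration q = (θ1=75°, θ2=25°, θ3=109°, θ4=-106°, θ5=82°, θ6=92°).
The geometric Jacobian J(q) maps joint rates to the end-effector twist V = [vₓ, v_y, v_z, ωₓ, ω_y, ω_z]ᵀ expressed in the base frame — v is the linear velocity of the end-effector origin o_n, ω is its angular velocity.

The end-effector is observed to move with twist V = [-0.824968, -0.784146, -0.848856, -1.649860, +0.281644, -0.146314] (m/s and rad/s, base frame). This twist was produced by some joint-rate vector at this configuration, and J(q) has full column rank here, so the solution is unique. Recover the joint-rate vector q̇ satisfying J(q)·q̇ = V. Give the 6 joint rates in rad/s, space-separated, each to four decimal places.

o_n = [-0.4808, 1.2557, -0.8611]
J₁: ẑ×o_n = [-1.2557, -0.4808, 0.0000], ω = ẑ
J2: z=[-0.9659, 0.2588, 0.0000] o=[0.0518, 0.1932, 0.0000] → [-0.2229, -0.8318, -0.8885, -0.9659, 0.2588, 0.0000]
J3: z=[0.1094, 0.4082, 0.9063] o=[-0.4571, 0.5735, -0.1099] → [-0.9250, 0.0607, 0.0843, 0.1094, 0.4082, 0.9063]
J4: z=[-0.0927, 0.9120, -0.3996] o=[-0.7540, 0.5614, -0.0686] → [-0.4453, -0.1826, -0.3135, -0.0927, 0.9120, -0.3996]
J5: z=[0.9815, 0.1513, 0.1176] o=[-0.6759, 0.5659, -0.7271] → [-0.1014, 0.1545, 0.6475, 0.9815, 0.1513, 0.1176]
J6: z=[0.9815, 0.1513, 0.1176] o=[-0.4456, 1.1608, -1.0336] → [0.0149, -0.1734, 0.0985, 0.9815, 0.1513, 0.1176]
q̇ = J⁺·V = [0.8130, 0.4580, -0.6320, 0.6440, -0.1430, -0.9560]

0.8130 0.4580 -0.6320 0.6440 -0.1430 -0.9560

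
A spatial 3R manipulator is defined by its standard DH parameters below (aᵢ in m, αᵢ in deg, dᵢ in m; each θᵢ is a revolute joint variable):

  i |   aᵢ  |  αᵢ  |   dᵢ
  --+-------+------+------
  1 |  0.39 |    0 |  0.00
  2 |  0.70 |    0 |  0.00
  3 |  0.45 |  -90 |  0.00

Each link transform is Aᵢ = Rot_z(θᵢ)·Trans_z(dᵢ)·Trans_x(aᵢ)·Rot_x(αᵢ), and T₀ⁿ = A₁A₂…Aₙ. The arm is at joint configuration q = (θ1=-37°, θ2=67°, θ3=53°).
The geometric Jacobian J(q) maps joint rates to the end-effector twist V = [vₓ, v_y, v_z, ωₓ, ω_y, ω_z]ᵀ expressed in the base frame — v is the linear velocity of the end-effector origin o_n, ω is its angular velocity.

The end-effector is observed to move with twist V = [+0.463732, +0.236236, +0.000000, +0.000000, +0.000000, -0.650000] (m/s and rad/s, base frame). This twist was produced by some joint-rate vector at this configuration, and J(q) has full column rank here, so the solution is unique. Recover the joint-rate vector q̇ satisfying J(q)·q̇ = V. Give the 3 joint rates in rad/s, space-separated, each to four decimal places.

0.7970 -0.7580 -0.6890

o_n = [0.9725, 0.5619, 0.0000]
J₁: ẑ×o_n = [-0.5619, 0.9725, 0.0000], ω = ẑ
J2: z=[0.0000, 0.0000, 1.0000] o=[0.3115, -0.2347, 0.0000] → [-0.7966, 0.6611, 0.0000, 0.0000, 0.0000, 1.0000]
J3: z=[0.0000, 0.0000, 1.0000] o=[0.9177, 0.1153, 0.0000] → [-0.4466, 0.0548, 0.0000, 0.0000, 0.0000, 1.0000]
q̇ = J⁺·V = [0.7970, -0.7580, -0.6890]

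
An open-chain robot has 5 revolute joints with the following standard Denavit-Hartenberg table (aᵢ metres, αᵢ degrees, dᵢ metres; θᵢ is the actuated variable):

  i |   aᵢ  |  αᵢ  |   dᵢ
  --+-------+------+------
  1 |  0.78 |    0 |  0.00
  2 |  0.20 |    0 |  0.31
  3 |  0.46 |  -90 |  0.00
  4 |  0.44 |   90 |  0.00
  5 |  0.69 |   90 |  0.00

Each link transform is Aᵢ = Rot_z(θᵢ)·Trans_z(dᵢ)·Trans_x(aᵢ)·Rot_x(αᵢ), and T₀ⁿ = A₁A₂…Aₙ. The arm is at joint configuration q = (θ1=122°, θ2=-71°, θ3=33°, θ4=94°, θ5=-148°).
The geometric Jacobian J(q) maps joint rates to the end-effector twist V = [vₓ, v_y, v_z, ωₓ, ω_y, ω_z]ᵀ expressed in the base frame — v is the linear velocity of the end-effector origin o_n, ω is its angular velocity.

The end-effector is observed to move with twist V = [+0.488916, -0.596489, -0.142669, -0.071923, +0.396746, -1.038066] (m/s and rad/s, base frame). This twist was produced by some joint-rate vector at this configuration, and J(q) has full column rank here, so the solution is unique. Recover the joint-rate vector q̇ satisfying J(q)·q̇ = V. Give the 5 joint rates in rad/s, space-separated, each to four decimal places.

0.3170 -0.5620 -0.7660 0.1130 0.3880

o_n = [0.1253, 1.2462, 0.4548]
J₁: ẑ×o_n = [-1.2462, 0.1253, 0.0000], ω = ẑ
J2: z=[0.0000, 0.0000, 1.0000] o=[-0.4133, 0.6615, 0.0000] → [-0.5848, 0.5386, 0.0000, 0.0000, 0.0000, 1.0000]
J3: z=[0.0000, 0.0000, 1.0000] o=[-0.2875, 0.8169, 0.3100] → [-0.4293, 0.4128, 0.0000, 0.0000, 0.0000, 1.0000]
J4: z=[-0.9945, 0.1045, 0.0000] o=[-0.2394, 1.2744, 0.3100] → [0.0151, 0.1440, -0.0101, -0.9945, 0.1045, 0.0000]
J5: z=[0.1043, 0.9921, -0.0698] o=[-0.2426, 1.2439, -0.1289] → [0.5793, -0.0865, -0.3648, 0.1043, 0.9921, -0.0698]
q̇ = J⁺·V = [0.3170, -0.5620, -0.7660, 0.1130, 0.3880]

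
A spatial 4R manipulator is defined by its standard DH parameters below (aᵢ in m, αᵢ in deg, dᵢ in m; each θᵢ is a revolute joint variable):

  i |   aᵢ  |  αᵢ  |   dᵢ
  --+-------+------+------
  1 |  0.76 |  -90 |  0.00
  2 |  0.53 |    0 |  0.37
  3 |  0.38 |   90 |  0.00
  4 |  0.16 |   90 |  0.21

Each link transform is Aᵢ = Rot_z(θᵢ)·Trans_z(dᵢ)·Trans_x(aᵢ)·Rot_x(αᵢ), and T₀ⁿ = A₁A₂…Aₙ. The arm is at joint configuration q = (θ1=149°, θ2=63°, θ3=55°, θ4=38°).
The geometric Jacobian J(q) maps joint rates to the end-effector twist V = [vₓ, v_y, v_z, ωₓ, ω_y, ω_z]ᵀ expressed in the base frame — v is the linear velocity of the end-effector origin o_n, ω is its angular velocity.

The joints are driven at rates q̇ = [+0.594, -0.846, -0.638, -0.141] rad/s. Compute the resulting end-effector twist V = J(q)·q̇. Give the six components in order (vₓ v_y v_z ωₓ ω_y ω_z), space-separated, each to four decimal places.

o_n = [-1.0543, 0.0869, -1.0177]
J₁: ẑ×o_n = [-0.0869, -1.0543, 0.0000], ω = ẑ
J2: z=[-0.5150, -0.8572, 0.0000] o=[-0.6514, 0.3914, 0.0000] → [0.8723, -0.5241, -0.1884, -0.5150, -0.8572, 0.0000]
J3: z=[-0.5150, -0.8572, 0.0000] o=[-1.0483, 0.1982, -0.4722] → [0.4675, -0.2809, 0.0522, -0.5150, -0.8572, 0.0000]
J4: z=[-0.7568, 0.4548, -0.4695] o=[-0.8953, 0.1063, -0.8078] → [-0.1046, -0.0843, 0.0870, -0.7568, 0.4548, -0.4695]
V = J·q̇ = [-1.0731, 0.0083, 0.1139, 0.8710, 1.2079, 0.6602]

-1.0731 0.0083 0.1139 0.8710 1.2079 0.6602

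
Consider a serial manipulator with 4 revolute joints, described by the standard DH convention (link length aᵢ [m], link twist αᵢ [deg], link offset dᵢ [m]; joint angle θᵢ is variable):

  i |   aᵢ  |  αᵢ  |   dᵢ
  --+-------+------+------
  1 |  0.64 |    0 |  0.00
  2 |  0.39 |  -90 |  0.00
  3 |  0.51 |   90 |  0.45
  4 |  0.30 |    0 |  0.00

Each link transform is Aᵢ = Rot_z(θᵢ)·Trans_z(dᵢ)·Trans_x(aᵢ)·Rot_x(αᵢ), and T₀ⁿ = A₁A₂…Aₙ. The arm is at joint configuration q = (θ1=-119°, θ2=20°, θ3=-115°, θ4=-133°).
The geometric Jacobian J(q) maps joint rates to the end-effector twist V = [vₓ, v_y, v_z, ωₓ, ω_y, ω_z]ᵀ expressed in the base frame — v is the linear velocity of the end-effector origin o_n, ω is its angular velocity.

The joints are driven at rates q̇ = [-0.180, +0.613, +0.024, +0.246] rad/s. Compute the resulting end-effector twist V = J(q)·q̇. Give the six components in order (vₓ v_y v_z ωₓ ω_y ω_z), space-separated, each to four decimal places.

o_n = [-0.1233, -0.8535, 0.2768]
J₁: ẑ×o_n = [0.8535, -0.1233, 0.0000], ω = ẑ
J2: z=[0.0000, 0.0000, 1.0000] o=[-0.3103, -0.5598, 0.0000] → [0.2938, 0.1869, -0.0000, 0.0000, 0.0000, 1.0000]
J3: z=[0.9877, -0.1564, 0.0000] o=[-0.3713, -0.9450, 0.0000] → [-0.0433, -0.2734, 0.1291, 0.9877, -0.1564, 0.0000]
J4: z=[0.1418, 0.8951, -0.4226] o=[0.1069, -0.8025, 0.4622] → [-0.1876, 0.1236, 0.1988, 0.1418, 0.8951, -0.4226]
V = J·q̇ = [-0.0207, 0.1606, 0.0520, 0.0586, 0.2165, 0.3290]

-0.0207 0.1606 0.0520 0.0586 0.2165 0.3290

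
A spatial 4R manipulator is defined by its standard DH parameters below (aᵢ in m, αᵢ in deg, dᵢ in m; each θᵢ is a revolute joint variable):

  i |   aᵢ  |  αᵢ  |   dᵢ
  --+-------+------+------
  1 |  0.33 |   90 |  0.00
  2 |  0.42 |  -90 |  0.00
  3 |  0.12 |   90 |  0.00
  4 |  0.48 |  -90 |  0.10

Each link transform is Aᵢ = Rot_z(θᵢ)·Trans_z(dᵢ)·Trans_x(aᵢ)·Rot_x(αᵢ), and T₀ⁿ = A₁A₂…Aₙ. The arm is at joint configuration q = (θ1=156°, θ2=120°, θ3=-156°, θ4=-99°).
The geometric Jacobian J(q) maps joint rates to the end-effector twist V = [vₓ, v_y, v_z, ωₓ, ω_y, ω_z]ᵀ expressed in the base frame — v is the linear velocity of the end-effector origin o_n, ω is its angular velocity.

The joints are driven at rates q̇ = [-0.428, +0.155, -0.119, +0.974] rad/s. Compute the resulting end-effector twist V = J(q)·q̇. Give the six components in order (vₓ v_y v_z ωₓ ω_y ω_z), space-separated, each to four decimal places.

-0.0282 0.4752 -0.2838 -0.5740 -0.5488 -0.7116

o_n = [-0.5518, 0.1657, 0.5300]
J₁: ẑ×o_n = [-0.1657, -0.5518, 0.0000], ω = ẑ
J2: z=[0.4067, 0.9135, 0.0000] o=[-0.3015, 0.1342, 0.0000] → [0.4842, -0.2156, 0.2414, 0.4067, 0.9135, 0.0000]
J3: z=[0.7912, -0.3522, -0.5000] o=[-0.1096, 0.0488, 0.3637] → [-0.0002, 0.0895, -0.0633, 0.7912, -0.3522, -0.5000]
J4: z=[-0.5574, -0.7518, -0.3522] o=[-0.1398, 0.1157, 0.2688] → [-0.1788, 0.2907, -0.3375, -0.5574, -0.7518, -0.3522]
V = J·q̇ = [-0.0282, 0.4752, -0.2838, -0.5740, -0.5488, -0.7116]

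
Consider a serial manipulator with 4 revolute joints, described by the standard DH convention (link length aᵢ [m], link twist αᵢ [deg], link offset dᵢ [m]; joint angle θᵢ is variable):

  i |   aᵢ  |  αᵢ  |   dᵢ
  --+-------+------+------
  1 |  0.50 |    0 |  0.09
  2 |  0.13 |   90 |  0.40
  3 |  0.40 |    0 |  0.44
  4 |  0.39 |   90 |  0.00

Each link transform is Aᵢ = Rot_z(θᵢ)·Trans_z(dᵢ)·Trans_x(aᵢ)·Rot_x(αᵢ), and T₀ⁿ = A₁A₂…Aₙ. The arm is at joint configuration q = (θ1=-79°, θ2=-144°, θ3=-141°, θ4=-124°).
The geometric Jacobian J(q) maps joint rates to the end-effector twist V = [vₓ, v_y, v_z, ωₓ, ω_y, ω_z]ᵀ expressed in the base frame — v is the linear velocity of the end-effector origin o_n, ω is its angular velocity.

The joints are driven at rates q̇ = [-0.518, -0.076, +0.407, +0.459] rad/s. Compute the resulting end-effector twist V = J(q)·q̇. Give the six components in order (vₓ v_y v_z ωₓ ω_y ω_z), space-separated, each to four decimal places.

o_n = [0.5526, -0.3155, 0.6268]
J₁: ẑ×o_n = [0.3155, 0.5526, -0.0000], ω = ẑ
J2: z=[0.0000, 0.0000, 1.0000] o=[0.0954, -0.4908, 0.0900] → [-0.1753, 0.4572, 0.0000, 0.0000, 0.0000, 1.0000]
J3: z=[0.6820, 0.7314, 0.0000] o=[0.0003, -0.4022, 0.4900] → [0.1000, -0.0933, -0.3448, 0.6820, 0.7314, 0.0000]
J4: z=[0.6820, 0.7314, 0.0000] o=[0.5278, -0.2924, 0.2383] → [0.2841, -0.2650, -0.0340, 0.6820, 0.7314, 0.0000]
V = J·q̇ = [0.0210, -0.4806, -0.1560, 0.5906, 0.6334, -0.5940]

0.0210 -0.4806 -0.1560 0.5906 0.6334 -0.5940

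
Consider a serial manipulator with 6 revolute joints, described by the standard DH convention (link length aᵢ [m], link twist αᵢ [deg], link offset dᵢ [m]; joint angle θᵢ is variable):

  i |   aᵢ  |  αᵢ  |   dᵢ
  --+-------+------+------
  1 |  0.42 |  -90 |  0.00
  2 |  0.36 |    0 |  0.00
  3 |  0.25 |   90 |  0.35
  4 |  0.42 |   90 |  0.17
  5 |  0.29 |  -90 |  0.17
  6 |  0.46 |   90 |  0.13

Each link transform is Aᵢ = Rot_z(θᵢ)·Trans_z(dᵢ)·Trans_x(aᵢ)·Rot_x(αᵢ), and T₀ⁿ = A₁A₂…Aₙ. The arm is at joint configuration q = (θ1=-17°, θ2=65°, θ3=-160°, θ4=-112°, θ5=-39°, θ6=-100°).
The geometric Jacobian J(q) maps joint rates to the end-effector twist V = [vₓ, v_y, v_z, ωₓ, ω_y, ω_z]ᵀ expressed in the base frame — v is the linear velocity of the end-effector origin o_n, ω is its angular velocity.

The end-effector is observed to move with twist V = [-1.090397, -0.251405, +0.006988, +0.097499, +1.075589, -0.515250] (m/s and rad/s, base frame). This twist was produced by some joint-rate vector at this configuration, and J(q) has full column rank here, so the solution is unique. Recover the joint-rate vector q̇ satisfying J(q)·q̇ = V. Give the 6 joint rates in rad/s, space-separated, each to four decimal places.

-0.9360 0.9870 0.3090 0.1130 -0.4960 0.0910

o_n = [0.4533, -0.1734, -0.9130]
J₁: ẑ×o_n = [0.1734, 0.4533, -0.0000], ω = ẑ
J2: z=[0.2924, 0.9563, 0.0000] o=[0.4016, -0.1228, 0.0000] → [-0.8731, 0.2669, -0.0641, 0.2924, 0.9563, 0.0000]
J3: z=[0.2924, 0.9563, 0.0000] o=[0.5471, -0.1673, -0.3263] → [-0.5611, 0.1715, 0.0880, 0.2924, 0.9563, 0.0000]
J4: z=[-0.9527, 0.2913, -0.0872] o=[0.6286, 0.1738, -0.0772] → [-0.2737, -0.7809, 0.3818, -0.9527, 0.2913, -0.0872]
J5: z=[0.1868, 0.3346, -0.9237] o=[0.3659, -0.1531, -0.2488] → [-0.2410, 0.0434, -0.0330, 0.1868, 0.3346, -0.9237]
J6: z=[-0.8913, -0.3377, -0.3026] o=[0.5175, -0.3514, -0.4740] → [0.2021, -0.3718, -0.1803, -0.8913, -0.3377, -0.3026]
q̇ = J⁺·V = [-0.9360, 0.9870, 0.3090, 0.1130, -0.4960, 0.0910]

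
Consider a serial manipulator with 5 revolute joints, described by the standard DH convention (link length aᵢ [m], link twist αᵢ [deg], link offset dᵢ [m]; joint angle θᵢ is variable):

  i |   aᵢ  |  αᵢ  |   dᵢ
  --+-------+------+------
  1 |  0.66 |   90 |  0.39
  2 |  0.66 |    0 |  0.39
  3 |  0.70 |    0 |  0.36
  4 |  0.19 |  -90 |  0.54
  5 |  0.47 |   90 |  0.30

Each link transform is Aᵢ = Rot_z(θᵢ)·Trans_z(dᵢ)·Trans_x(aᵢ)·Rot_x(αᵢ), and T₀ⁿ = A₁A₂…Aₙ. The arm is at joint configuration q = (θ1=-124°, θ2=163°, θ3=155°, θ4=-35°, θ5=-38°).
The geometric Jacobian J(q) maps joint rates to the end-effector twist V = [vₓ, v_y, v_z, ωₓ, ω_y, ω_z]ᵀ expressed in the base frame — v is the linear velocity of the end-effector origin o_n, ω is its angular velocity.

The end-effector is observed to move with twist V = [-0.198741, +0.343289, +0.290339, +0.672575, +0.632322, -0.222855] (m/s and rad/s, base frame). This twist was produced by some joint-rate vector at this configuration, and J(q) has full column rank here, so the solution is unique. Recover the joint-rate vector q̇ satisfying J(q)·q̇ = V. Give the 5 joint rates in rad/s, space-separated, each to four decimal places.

o_n = [-1.8503, 0.0812, -0.3639]
J₁: ẑ×o_n = [-0.0812, -1.8503, 0.0000], ω = ẑ
J2: z=[-0.8290, 0.5592, 0.0000] o=[-0.3691, -0.5472, 0.3900] → [-0.4216, -0.6250, 0.3074, -0.8290, 0.5592, 0.0000]
J3: z=[-0.8290, 0.5592, 0.0000] o=[-0.3395, 0.1942, 0.5830] → [-0.5295, -0.7850, 0.9386, -0.8290, 0.5592, 0.0000]
J4: z=[-0.8290, 0.5592, 0.0000] o=[-0.9288, -0.0358, 0.1146] → [-0.2676, -0.3967, 0.4184, -0.8290, 0.5592, 0.0000]
J5: z=[-0.5449, -0.8078, 0.2250] o=[-1.4004, 0.2308, -0.0706] → [0.2706, -0.2611, -0.2819, -0.5449, -0.8078, 0.2250]
q̇ = J⁺·V = [-0.0150, -0.2550, 0.1670, -0.1160, -0.9240]

-0.0150 -0.2550 0.1670 -0.1160 -0.9240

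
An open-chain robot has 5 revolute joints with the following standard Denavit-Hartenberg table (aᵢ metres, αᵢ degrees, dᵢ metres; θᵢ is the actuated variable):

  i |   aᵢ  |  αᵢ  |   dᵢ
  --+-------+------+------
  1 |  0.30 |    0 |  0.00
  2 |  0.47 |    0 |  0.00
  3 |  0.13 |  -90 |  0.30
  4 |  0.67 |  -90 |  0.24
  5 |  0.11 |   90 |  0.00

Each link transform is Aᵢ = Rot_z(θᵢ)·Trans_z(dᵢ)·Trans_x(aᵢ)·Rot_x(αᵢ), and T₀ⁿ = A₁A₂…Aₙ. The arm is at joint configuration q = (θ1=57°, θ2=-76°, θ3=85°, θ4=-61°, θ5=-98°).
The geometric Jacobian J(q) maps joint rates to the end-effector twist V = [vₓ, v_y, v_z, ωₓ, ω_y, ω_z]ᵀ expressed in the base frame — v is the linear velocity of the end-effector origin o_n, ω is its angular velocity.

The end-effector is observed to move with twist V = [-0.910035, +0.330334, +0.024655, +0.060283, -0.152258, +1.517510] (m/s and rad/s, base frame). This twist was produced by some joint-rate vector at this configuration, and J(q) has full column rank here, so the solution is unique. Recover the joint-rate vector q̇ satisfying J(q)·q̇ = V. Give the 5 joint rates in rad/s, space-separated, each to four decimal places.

o_n = [0.4710, 0.6492, 0.8726]
J₁: ẑ×o_n = [-0.6492, 0.4710, 0.0000], ω = ẑ
J2: z=[0.0000, 0.0000, 1.0000] o=[0.1634, 0.2516, 0.0000] → [-0.3976, 0.3076, 0.0000, 0.0000, 0.0000, 1.0000]
J3: z=[0.0000, 0.0000, 1.0000] o=[0.6078, 0.0986, 0.0000] → [-0.5506, -0.1368, 0.0000, 0.0000, 0.0000, 1.0000]
J4: z=[-0.9135, 0.4067, 0.0000] o=[0.6607, 0.2173, 0.3000] → [0.2329, 0.5231, -0.3174, -0.9135, 0.4067, 0.0000]
J5: z=[0.3557, 0.7990, -0.4848] o=[0.5735, 0.6117, 0.8860] → [0.0075, 0.0545, 0.0953, 0.3557, 0.7990, -0.4848]
q̇ = J⁺·V = [0.9320, 0.0700, 0.4520, -0.1170, -0.1310]

0.9320 0.0700 0.4520 -0.1170 -0.1310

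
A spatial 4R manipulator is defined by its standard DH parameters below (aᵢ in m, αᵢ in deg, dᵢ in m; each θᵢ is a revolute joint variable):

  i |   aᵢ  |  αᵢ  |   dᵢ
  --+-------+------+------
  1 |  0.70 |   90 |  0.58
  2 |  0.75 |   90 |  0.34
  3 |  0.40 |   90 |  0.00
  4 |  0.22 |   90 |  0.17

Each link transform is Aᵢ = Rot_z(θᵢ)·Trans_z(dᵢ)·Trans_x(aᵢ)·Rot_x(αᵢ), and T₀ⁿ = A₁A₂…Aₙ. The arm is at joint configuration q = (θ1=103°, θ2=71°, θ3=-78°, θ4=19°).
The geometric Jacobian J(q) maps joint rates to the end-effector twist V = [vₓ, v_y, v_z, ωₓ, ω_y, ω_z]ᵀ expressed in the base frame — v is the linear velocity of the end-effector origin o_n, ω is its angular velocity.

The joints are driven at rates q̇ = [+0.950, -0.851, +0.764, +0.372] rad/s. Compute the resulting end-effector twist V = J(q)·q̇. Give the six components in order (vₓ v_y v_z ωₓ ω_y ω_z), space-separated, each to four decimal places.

-1.0423 0.2767 0.1703 -1.0404 0.3796 0.3572

o_n = [-0.5073, 0.9081, 1.2281]
J₁: ẑ×o_n = [-0.9081, -0.5073, 0.0000], ω = ẑ
J2: z=[0.9744, 0.2250, 0.0000] o=[-0.1575, 0.6821, 0.5800] → [0.1458, -0.6315, 0.2989, 0.9744, 0.2250, 0.0000]
J3: z=[-0.2127, 0.9213, -0.3256] o=[0.1189, 0.9965, 1.2891] → [-0.0850, 0.1909, 0.5957, -0.2127, 0.9213, -0.3256]
J4: z=[-0.1309, -0.3571, -0.9249] o=[-0.2684, 0.9348, 1.3678] → [0.0251, 0.2027, -0.0818, -0.1309, -0.3571, -0.9249]
V = J·q̇ = [-1.0423, 0.2767, 0.1703, -1.0404, 0.3796, 0.3572]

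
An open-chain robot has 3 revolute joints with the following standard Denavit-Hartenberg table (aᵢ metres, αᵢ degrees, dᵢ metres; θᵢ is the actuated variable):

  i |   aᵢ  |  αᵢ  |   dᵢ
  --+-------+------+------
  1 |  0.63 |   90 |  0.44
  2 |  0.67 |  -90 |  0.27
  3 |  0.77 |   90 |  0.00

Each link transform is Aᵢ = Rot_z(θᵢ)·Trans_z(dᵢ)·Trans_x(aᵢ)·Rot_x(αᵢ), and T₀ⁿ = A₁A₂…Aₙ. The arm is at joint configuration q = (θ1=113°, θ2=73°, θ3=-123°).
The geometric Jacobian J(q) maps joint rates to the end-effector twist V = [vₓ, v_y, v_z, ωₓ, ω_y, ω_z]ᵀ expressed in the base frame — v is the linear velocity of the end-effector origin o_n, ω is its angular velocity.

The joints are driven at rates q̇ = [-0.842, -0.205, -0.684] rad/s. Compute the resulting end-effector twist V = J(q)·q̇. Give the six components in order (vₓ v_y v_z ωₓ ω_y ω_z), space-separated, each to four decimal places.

0.6136 -0.6641 -0.4374 -0.4443 0.5220 -1.0420

o_n = [0.5682, 1.0052, 0.6797]
J₁: ẑ×o_n = [-1.0052, 0.5682, 0.0000], ω = ẑ
J2: z=[0.9205, 0.3907, 0.0000] o=[-0.2462, 0.5799, 0.4400] → [0.0936, -0.2206, 0.0733, 0.9205, 0.3907, 0.0000]
J3: z=[0.3737, -0.8803, 0.2924] o=[-0.0742, 0.8657, 1.0807] → [0.3123, 0.3377, 0.6176, 0.3737, -0.8803, 0.2924]
V = J·q̇ = [0.6136, -0.6641, -0.4374, -0.4443, 0.5220, -1.0420]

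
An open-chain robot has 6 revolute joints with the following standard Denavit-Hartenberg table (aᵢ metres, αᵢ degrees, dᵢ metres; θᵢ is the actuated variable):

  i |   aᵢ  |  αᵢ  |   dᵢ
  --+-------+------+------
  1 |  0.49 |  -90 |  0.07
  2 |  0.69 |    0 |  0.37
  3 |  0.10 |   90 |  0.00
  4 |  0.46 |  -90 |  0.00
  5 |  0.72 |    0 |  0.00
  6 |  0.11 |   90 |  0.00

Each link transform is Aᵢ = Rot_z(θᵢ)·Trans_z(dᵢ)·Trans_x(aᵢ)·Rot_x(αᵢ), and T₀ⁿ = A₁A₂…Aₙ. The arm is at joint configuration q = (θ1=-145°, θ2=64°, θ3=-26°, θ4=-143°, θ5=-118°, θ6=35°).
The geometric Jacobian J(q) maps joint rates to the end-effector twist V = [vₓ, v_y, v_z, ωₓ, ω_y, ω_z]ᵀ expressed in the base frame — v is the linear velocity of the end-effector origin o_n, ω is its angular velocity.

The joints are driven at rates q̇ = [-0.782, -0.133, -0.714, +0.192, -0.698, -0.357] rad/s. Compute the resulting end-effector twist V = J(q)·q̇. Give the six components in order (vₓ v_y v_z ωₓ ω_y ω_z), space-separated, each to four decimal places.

-0.4053 0.5192 -0.0360 0.3105 0.2228 -0.2398

o_n = [-0.8541, -0.9503, 0.0418]
J₁: ẑ×o_n = [0.9503, -0.8541, 0.0000], ω = ẑ
J2: z=[0.5736, -0.8192, 0.0000] o=[-0.4014, -0.2811, 0.0700] → [0.0231, 0.0162, -0.7547, 0.5736, -0.8192, 0.0000]
J3: z=[0.5736, -0.8192, 0.0000] o=[-0.4369, -0.7576, -0.5502] → [-0.4849, -0.3396, -0.4522, 0.5736, -0.8192, 0.0000]
J4: z=[-0.5043, -0.3531, 0.7880] o=[-0.5015, -0.8028, -0.6117] → [-0.1146, 0.0517, -0.0502, -0.5043, -0.3531, 0.7880]
J5: z=[-0.8466, 0.3822, -0.3705] o=[-0.4231, -0.4100, -0.3856] → [-0.0368, 0.5215, 0.6221, -0.8466, 0.3822, -0.3705]
J6: z=[-0.8466, 0.3822, -0.3705] o=[-0.8013, -0.9232, -0.0508] → [0.0254, 0.0980, 0.0431, -0.8466, 0.3822, -0.3705]
V = J·q̇ = [-0.4053, 0.5192, -0.0360, 0.3105, 0.2228, -0.2398]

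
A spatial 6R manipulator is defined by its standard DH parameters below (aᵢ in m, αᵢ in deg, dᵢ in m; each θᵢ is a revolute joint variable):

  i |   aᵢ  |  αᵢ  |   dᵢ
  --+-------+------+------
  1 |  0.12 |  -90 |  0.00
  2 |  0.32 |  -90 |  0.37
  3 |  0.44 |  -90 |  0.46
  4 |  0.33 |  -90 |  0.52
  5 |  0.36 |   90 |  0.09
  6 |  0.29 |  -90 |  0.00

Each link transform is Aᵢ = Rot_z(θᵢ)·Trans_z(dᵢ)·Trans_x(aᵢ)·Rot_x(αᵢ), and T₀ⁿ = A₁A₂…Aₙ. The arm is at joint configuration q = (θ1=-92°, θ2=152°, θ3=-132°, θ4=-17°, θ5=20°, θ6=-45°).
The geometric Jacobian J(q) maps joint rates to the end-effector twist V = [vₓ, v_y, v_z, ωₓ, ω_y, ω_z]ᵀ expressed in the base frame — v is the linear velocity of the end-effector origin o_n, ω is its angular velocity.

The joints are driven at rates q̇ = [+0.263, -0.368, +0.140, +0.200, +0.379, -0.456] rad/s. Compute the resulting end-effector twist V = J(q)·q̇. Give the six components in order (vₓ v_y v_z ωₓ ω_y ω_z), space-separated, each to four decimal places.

o_n = [1.5028, -0.0163, 0.8476]
J₁: ẑ×o_n = [0.0163, 1.5028, -0.0000], ω = ẑ
J2: z=[0.9994, -0.0349, 0.0000] o=[-0.0042, -0.1199, 0.0000] → [-0.0296, -0.8471, 0.1562, 0.9994, -0.0349, 0.0000]
J3: z=[0.0164, 0.4692, 0.8829] o=[0.3754, 0.1495, -0.1502] → [0.6146, 0.9791, -0.5317, 0.0164, 0.4692, 0.8829]
J4: z=[0.6916, 0.6324, -0.3489] o=[0.7007, 0.0941, 0.3941] → [0.2483, -0.5935, -0.5836, 0.6916, 0.6324, -0.3489]
J5: z=[0.1954, -0.6289, -0.7525] o=[1.2898, 0.2737, 0.3971] → [-0.5016, -0.2484, 0.0773, 0.1954, -0.6289, -0.7525]
J6: z=[0.8877, 0.4396, -0.1368] o=[1.4574, -0.0137, 0.5612] → [0.1256, -0.2605, -0.0222, 0.8877, 0.4396, -0.1368]
V = J·q̇ = [-0.0965, 0.7500, -0.2092, -0.5579, -0.2338, 0.0940]

-0.0965 0.7500 -0.2092 -0.5579 -0.2338 0.0940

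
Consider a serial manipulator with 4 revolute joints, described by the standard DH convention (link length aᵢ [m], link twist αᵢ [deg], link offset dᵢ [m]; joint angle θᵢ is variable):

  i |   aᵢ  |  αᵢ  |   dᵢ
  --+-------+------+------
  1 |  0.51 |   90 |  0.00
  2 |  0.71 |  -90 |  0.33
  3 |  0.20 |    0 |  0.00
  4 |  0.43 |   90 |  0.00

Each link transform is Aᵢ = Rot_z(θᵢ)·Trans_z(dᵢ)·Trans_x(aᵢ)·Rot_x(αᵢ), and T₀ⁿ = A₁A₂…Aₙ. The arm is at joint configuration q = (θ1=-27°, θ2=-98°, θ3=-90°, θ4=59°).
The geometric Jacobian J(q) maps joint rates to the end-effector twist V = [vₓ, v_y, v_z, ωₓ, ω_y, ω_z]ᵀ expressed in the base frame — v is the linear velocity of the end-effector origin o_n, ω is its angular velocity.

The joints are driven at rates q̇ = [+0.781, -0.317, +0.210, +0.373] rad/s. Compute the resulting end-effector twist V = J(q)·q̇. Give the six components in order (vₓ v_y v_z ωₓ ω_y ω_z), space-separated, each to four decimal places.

o_n = [-0.0205, -0.8329, -1.0681]
J₁: ẑ×o_n = [0.8329, -0.0205, 0.0000], ω = ẑ
J2: z=[-0.4540, -0.8910, 0.0000] o=[0.4544, -0.2315, 0.0000] → [0.9517, -0.4849, -0.1501, -0.4540, -0.8910, 0.0000]
J3: z=[0.8823, -0.4496, -0.1392] o=[0.2166, -0.4807, -0.7031] → [0.1151, 0.3550, -0.4174, 0.8823, -0.4496, -0.1392]
J4: z=[0.8823, -0.4496, -0.1392] o=[0.1258, -0.6589, -0.7031] → [0.1399, 0.3424, -0.2193, 0.8823, -0.4496, -0.1392]
V = J·q̇ = [0.4252, 0.3400, -0.1219, 0.6583, 0.0203, 0.6999]

0.4252 0.3400 -0.1219 0.6583 0.0203 0.6999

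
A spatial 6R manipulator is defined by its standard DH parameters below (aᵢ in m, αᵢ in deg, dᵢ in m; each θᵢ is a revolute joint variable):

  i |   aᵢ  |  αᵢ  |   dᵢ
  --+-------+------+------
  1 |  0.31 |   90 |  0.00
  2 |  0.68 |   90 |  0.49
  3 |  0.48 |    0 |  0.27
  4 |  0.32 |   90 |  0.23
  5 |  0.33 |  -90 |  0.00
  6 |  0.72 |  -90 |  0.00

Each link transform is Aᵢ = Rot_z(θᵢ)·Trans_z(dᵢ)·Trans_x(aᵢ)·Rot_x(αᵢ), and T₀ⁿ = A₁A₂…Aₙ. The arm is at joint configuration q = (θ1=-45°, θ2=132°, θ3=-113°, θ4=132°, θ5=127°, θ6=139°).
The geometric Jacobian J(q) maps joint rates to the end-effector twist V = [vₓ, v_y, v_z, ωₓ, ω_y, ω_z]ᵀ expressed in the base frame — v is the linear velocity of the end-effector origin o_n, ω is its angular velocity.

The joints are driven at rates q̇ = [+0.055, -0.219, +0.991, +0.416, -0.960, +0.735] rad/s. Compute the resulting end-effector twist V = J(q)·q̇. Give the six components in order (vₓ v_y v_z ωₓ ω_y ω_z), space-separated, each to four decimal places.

o_n = [-0.4216, -0.4846, 0.7873]
J₁: ẑ×o_n = [0.4846, -0.4216, 0.0000], ω = ẑ
J2: z=[-0.7071, -0.7071, 0.0000] o=[0.2192, -0.2192, 0.0000] → [-0.5567, 0.5567, -0.2654, -0.7071, -0.7071, 0.0000]
J3: z=[0.5255, -0.5255, 0.6691] o=[-0.4490, -0.2439, 0.5053] → [0.0129, -0.1298, -0.1120, 0.5255, -0.5255, 0.6691]
J4: z=[0.5255, -0.5255, 0.6691] o=[0.0940, -0.1621, 0.5466] → [0.0893, -0.4715, -0.4404, 0.5255, -0.5255, 0.6691]
J5: z=[0.5145, 0.8226, 0.2419] o=[-0.0019, -0.2135, 0.9254] → [-0.0480, -0.0305, 0.2057, 0.5145, 0.8226, 0.2419]
J6: z=[0.2249, 0.1428, -0.9639] o=[0.2711, -0.3951, 0.9622] → [-0.1113, 0.7070, 0.0788, 0.2249, 0.1428, -0.9639]
V = J·q̇ = [0.1628, 0.0790, -0.3757, 0.5656, -1.2692, 0.0558]

0.1628 0.0790 -0.3757 0.5656 -1.2692 0.0558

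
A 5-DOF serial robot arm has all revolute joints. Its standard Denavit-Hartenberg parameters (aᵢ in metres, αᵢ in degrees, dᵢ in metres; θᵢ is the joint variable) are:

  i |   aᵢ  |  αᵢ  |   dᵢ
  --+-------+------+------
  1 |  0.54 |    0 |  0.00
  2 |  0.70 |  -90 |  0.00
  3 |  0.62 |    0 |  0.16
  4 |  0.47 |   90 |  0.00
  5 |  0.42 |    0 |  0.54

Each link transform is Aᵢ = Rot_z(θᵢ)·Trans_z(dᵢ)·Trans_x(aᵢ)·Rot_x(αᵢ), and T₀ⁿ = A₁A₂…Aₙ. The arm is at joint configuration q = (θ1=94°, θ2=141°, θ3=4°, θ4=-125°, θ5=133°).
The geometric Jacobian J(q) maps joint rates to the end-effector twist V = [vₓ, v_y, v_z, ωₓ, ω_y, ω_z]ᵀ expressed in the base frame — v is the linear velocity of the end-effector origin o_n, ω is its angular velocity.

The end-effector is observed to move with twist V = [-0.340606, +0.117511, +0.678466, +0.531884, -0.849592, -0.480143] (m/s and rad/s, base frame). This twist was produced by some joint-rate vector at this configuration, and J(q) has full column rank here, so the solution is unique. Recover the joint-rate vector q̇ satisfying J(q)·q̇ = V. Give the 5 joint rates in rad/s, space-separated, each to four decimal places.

-0.1600 -0.5550 -0.0710 0.9940 -0.4560

o_n = [-0.0915, -0.3527, -0.1640]
J₁: ẑ×o_n = [0.3527, -0.0915, 0.0000], ω = ẑ
J2: z=[0.0000, 0.0000, 1.0000] o=[-0.0377, 0.5387, 0.0000] → [0.8914, -0.0539, 0.0000, 0.0000, 0.0000, 1.0000]
J3: z=[0.8192, -0.5736, 0.0000] o=[-0.4392, -0.0347, 0.0000] → [0.0941, 0.1344, -0.0611, 0.8192, -0.5736, 0.0000]
J4: z=[0.8192, -0.5736, 0.0000] o=[-0.6629, -0.6331, -0.0432] → [0.0693, 0.0989, 0.5574, 0.8192, -0.5736, 0.0000]
J5: z=[0.4917, 0.7022, -0.5150] o=[-0.5240, -0.4348, 0.3596] → [-0.3254, 0.0347, -0.2633, 0.4917, 0.7022, -0.5150]
q̇ = J⁺·V = [-0.1600, -0.5550, -0.0710, 0.9940, -0.4560]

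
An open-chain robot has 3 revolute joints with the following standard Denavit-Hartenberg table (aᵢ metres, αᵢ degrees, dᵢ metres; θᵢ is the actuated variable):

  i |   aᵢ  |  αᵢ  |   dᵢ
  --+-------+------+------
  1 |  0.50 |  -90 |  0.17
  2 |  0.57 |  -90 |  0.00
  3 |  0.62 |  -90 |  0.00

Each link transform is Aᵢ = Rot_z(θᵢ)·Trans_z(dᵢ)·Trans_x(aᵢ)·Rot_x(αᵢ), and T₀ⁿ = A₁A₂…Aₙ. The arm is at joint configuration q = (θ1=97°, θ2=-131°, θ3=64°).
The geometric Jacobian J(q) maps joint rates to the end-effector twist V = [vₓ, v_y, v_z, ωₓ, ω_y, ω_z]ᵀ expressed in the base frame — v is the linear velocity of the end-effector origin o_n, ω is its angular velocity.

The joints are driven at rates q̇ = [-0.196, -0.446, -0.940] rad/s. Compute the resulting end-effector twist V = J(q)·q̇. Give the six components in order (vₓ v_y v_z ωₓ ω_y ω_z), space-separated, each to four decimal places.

o_n = [0.5595, 0.0160, 0.8053]
J₁: ẑ×o_n = [-0.0160, 0.5595, 0.0000], ω = ẑ
J2: z=[-0.9925, -0.1219, 0.0000] o=[-0.0609, 0.4963, 0.1700] → [-0.0774, 0.6306, 0.5523, -0.9925, -0.1219, 0.0000]
J3: z=[-0.0920, 0.7491, 0.6561] o=[-0.0154, 0.1251, 0.6002] → [0.2252, 0.3960, -0.4206, -0.0920, 0.7491, 0.6561]
V = J·q̇ = [-0.1740, -0.7631, 0.1490, 0.5291, -0.6498, -0.8127]

-0.1740 -0.7631 0.1490 0.5291 -0.6498 -0.8127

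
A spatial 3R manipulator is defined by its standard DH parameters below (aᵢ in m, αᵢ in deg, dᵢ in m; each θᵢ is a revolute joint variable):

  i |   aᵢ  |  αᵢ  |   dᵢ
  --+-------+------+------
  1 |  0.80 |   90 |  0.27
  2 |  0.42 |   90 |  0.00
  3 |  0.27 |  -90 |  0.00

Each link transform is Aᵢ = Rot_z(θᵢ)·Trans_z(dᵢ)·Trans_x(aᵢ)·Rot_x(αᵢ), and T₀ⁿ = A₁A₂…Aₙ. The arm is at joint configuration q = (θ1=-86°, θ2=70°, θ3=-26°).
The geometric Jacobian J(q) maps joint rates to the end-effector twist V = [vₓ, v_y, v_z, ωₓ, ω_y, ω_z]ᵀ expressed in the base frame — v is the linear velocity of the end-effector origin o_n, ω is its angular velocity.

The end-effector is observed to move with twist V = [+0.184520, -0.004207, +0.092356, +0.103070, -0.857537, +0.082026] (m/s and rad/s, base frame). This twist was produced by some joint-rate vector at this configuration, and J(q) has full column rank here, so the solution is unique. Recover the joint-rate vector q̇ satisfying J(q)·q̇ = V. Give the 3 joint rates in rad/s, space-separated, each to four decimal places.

o_n = [0.1897, -1.0159, 0.8927]
J₁: ẑ×o_n = [1.0159, 0.1897, -0.0000], ω = ẑ
J2: z=[-0.9976, -0.0698, 0.0000] o=[0.0558, -0.7981, 0.2700] → [-0.0434, 0.6212, 0.2266, -0.9976, -0.0698, 0.0000]
J3: z=[0.0655, -0.9374, -0.3420] o=[0.0658, -0.9413, 0.6647] → [-0.2393, -0.0573, 0.1112, 0.0655, -0.9374, -0.3420]
q̇ = J⁺·V = [0.3960, -0.0430, 0.9180]

0.3960 -0.0430 0.9180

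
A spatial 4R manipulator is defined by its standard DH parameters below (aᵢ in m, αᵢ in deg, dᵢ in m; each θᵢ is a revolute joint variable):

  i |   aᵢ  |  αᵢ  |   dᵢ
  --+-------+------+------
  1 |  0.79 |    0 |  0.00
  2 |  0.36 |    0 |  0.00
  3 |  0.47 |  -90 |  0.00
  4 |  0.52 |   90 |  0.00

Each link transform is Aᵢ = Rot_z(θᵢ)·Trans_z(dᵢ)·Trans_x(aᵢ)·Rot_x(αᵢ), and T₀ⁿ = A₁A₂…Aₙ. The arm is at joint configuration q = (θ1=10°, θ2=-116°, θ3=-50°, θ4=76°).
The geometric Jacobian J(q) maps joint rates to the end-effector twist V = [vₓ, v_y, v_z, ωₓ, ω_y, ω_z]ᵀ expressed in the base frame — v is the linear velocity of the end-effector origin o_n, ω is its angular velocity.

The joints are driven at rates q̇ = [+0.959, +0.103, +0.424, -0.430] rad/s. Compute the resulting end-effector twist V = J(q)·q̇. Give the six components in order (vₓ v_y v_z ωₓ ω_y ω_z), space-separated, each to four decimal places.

o_n = [0.1345, -0.4512, -0.5046]
J₁: ẑ×o_n = [0.4512, 0.1345, -0.0000], ω = ẑ
J2: z=[0.0000, 0.0000, 1.0000] o=[0.7780, 0.1372, 0.0000] → [0.5884, -0.6435, 0.0000, 0.0000, 0.0000, 1.0000]
J3: z=[0.0000, 0.0000, 1.0000] o=[0.6788, -0.2089, 0.0000] → [0.2423, -0.5443, 0.0000, 0.0000, 0.0000, 1.0000]
J4: z=[0.4067, -0.9135, 0.0000] o=[0.2494, -0.4000, 0.0000] → [0.4609, 0.2052, -0.1258, 0.4067, -0.9135, 0.0000]
V = J·q̇ = [0.3979, -0.2563, 0.0541, -0.1749, 0.3928, 1.4860]

0.3979 -0.2563 0.0541 -0.1749 0.3928 1.4860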